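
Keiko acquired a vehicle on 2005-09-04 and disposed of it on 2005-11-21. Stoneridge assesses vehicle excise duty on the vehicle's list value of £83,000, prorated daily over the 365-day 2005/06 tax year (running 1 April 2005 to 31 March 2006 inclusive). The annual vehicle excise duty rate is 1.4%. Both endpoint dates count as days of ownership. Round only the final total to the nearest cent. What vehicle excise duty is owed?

Days held (2005-09-04 to 2005-11-21): 79 out of 365
Tax = £83,000 × 1.4% × 79/365 = £251.5014

£251.50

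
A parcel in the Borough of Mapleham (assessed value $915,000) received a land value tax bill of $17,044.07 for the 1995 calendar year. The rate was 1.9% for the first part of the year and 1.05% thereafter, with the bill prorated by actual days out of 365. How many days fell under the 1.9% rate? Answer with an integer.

Let d = days at the first rate; then 365 − d days at the second rate.
$915,000 × [1.9%·d + 1.05%·(365−d)] / 365 = $17,044.07
Solving gives d = 349, so the new rate took effect on 16 December 1995.

349 days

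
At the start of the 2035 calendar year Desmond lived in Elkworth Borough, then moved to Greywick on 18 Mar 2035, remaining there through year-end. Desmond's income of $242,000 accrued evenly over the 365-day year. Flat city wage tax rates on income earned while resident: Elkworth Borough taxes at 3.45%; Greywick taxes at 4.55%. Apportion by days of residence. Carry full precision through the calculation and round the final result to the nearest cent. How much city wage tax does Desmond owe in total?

Elkworth Borough, 1 Jan – 17 Mar 2035: 76 days → $242,000 × 3.45% × 76/365 = $1,738.4219
Greywick, 18 Mar – 31 Dec 2035: 289 days → $242,000 × 4.55% × 289/365 = $8,718.2986
Total = $10,456.7205

$10,456.72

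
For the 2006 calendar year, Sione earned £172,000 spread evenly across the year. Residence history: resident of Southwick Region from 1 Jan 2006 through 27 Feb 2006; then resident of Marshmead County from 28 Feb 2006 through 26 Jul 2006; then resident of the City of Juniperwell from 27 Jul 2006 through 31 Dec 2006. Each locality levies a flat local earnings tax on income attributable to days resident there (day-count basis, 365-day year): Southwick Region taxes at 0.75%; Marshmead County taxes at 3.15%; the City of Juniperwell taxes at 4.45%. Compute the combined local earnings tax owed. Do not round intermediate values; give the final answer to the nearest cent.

£5,729.96

Southwick Region, 1 Jan – 27 Feb 2006: 58 days → £172,000 × 0.75% × 58/365 = £204.9863
Marshmead County, 28 Feb – 26 Jul 2006: 149 days → £172,000 × 3.15% × 149/365 = £2,211.7315
The City of Juniperwell, 27 Jul – 31 Dec 2006: 158 days → £172,000 × 4.45% × 158/365 = £3,313.2384
Total = £5,729.9562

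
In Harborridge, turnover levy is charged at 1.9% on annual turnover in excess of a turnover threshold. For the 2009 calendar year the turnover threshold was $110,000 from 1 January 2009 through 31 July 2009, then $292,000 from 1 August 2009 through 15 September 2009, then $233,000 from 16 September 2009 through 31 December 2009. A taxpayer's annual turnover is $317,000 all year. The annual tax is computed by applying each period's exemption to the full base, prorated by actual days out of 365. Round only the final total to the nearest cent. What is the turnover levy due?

1 January – 31 July 2009: 212 days, exemption $110,000 → ($317,000 − $110,000) × 1.9% × 212/365 = $2,284.3726
1 August – 15 September 2009: 46 days, exemption $292,000 → ($317,000 − $292,000) × 1.9% × 46/365 = $59.8630
16 September – 31 December 2009: 107 days, exemption $233,000 → ($317,000 − $233,000) × 1.9% × 107/365 = $467.8685
Total = $2,812.1041

$2,812.10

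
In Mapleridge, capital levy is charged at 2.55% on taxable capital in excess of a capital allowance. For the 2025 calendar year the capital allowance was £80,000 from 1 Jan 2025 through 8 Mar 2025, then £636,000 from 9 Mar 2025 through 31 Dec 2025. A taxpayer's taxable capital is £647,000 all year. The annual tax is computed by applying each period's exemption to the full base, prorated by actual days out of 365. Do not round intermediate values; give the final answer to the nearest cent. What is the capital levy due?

£2,883.04

1 Jan – 8 Mar 2025: 67 days, exemption £80,000 → (£647,000 − £80,000) × 2.55% × 67/365 = £2,654.0260
9 Mar – 31 Dec 2025: 298 days, exemption £636,000 → (£647,000 − £636,000) × 2.55% × 298/365 = £229.0110
Total = £2,883.0370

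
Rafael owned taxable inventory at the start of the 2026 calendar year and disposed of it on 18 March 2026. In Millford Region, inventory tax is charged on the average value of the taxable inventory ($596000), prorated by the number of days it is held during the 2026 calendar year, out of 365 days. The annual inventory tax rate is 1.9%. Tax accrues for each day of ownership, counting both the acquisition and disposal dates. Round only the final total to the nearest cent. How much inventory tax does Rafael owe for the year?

$2388.90

Days held (1 January – 18 March 2026): 77 out of 365
Tax = $596000 × 1.9% × 77/365 = $2388.8986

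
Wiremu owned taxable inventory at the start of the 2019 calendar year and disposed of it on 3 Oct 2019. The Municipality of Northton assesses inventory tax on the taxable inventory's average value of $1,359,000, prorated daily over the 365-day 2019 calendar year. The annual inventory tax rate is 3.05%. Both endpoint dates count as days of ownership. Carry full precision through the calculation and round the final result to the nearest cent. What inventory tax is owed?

$31,342.64

Days held (1 Jan – 3 Oct 2019): 276 out of 365
Tax = $1,359,000 × 3.05% × 276/365 = $31,342.6356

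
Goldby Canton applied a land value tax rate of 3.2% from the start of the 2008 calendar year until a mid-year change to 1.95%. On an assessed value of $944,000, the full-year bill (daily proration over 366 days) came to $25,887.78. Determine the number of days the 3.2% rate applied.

232 days

Let d = days at the first rate; then 366 − d days at the second rate.
$944,000 × [3.2%·d + 1.95%·(366−d)] / 366 = $25,887.78
Solving gives d = 232, so the new rate took effect on August 20, 2008.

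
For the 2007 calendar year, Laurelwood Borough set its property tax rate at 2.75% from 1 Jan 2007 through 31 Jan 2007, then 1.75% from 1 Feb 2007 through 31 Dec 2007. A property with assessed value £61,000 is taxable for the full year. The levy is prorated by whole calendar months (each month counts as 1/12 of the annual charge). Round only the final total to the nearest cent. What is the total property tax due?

£1,118.33

1 Jan – 31 Jan 2007: 1 month at 2.75% → £61,000 × 2.75% × 1/12 = £139.7917
1 Feb – 31 Dec 2007: 11 months at 1.75% → £61,000 × 1.75% × 11/12 = £978.5417
Total = £1,118.3333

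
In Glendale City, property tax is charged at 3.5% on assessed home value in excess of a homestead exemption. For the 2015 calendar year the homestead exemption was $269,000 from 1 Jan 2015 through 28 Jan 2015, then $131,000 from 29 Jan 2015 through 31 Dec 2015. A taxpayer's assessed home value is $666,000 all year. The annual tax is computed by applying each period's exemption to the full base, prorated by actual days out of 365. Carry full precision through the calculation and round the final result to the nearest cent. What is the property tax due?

1 Jan – 28 Jan 2015: 28 days, exemption $269,000 → ($666,000 − $269,000) × 3.5% × 28/365 = $1,065.9178
29 Jan – 31 Dec 2015: 337 days, exemption $131,000 → ($666,000 − $131,000) × 3.5% × 337/365 = $17,288.5616
Total = $18,354.4795

$18,354.48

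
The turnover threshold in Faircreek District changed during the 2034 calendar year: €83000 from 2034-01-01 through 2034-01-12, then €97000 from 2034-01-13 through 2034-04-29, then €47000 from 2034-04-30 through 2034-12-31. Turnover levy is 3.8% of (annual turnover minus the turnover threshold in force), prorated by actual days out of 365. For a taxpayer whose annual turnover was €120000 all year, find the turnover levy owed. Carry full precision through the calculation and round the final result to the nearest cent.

2034-01-01 to 2034-01-12: 12 days, exemption €83000 → (€120000 − €83000) × 3.8% × 12/365 = €46.2247
2034-01-13 to 2034-04-29: 107 days, exemption €97000 → (€120000 − €97000) × 3.8% × 107/365 = €256.2137
2034-04-30 to 2034-12-31: 246 days, exemption €47000 → (€120000 − €47000) × 3.8% × 246/365 = €1869.6000
Total = €2172.0384

€2172.04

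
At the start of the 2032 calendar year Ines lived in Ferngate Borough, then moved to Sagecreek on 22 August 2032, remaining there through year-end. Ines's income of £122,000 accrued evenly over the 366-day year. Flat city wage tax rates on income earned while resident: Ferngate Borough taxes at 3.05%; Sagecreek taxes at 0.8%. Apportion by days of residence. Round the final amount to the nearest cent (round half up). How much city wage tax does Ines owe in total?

Ferngate Borough, 1 January – 21 August 2032: 234 days → £122,000 × 3.05% × 234/366 = £2,379.0000
Sagecreek, 22 August – 31 December 2032: 132 days → £122,000 × 0.8% × 132/366 = £352.0000
Total = £2,731.0000

£2,731.00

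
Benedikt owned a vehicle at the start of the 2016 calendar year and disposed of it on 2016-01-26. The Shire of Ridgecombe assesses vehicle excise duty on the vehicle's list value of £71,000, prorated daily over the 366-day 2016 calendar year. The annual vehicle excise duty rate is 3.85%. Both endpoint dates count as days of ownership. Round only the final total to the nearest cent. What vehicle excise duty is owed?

£194.18

Days held (2016-01-01 to 2016-01-26): 26 out of 366
Tax = £71,000 × 3.85% × 26/366 = £194.1831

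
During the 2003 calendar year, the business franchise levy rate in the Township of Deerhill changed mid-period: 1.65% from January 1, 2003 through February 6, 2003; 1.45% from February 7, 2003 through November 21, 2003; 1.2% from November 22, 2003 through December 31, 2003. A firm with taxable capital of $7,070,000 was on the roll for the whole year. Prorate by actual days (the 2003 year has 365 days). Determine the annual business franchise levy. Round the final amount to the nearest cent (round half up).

$102,011.38

January 1 – February 6, 2003: 37 days at 1.65% → $7,070,000 × 1.65% × 37/365 = $11,825.3014
February 7 – November 21, 2003: 288 days at 1.45% → $7,070,000 × 1.45% × 288/365 = $80,888.5479
November 22 – December 31, 2003: 40 days at 1.2% → $7,070,000 × 1.2% × 40/365 = $9,297.5342
Total = $102,011.3836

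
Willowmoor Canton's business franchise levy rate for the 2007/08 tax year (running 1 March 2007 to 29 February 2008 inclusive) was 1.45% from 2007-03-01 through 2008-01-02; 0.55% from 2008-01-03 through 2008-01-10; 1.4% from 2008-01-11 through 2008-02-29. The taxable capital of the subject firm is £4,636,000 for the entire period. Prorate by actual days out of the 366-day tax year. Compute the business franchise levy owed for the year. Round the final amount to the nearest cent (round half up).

2007-03-01 to 2008-01-02: 308 days at 1.45% → £4,636,000 × 1.45% × 308/366 = £56,569.3333
2008-01-03 to 2008-01-10: 8 days at 0.55% → £4,636,000 × 0.55% × 8/366 = £557.3333
2008-01-11 to 2008-02-29: 50 days at 1.4% → £4,636,000 × 1.4% × 50/366 = £8,866.6667
Total = £65,993.3333

£65,993.33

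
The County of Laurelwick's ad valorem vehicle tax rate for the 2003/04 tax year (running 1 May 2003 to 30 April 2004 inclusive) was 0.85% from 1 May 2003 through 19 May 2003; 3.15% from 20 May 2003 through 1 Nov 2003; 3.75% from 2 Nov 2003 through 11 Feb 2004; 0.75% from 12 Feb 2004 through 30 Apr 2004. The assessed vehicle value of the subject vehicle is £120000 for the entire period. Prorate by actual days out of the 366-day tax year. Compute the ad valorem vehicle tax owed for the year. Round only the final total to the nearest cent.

1 May – 19 May 2003: 19 days at 0.85% → £120000 × 0.85% × 19/366 = £52.9508
20 May – 1 Nov 2003: 166 days at 3.15% → £120000 × 3.15% × 166/366 = £1714.4262
2 Nov 2003 – 11 Feb 2004: 102 days at 3.75% → £120000 × 3.75% × 102/366 = £1254.0984
12 Feb – 30 Apr 2004: 79 days at 0.75% → £120000 × 0.75% × 79/366 = £194.2623
Total = £3215.7377

£3215.74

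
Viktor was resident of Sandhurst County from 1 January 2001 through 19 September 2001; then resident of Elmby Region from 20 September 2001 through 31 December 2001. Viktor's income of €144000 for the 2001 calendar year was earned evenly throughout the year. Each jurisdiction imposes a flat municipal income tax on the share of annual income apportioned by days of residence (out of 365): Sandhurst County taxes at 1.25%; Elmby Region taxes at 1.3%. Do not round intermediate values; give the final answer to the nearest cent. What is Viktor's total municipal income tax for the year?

€1820.32

Sandhurst County, 1 January – 19 September 2001: 262 days → €144000 × 1.25% × 262/365 = €1292.0548
Elmby Region, 20 September – 31 December 2001: 103 days → €144000 × 1.3% × 103/365 = €528.2630
Total = €1820.3178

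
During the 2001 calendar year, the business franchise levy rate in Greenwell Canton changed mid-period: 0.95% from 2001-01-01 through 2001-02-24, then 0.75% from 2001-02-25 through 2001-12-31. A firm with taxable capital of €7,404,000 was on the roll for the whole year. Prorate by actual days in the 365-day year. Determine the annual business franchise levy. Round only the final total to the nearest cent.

2001-01-01 to 2001-02-24: 55 days at 0.95% → €7,404,000 × 0.95% × 55/365 = €10,598.8767
2001-02-25 to 2001-12-31: 310 days at 0.75% → €7,404,000 × 0.75% × 310/365 = €47,162.4658
Total = €57,761.3425

€57,761.34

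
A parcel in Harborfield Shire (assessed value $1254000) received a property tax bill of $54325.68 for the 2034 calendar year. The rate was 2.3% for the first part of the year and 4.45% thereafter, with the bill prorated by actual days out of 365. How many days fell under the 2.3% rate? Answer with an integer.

Let d = days at the first rate; then 365 − d days at the second rate.
$1254000 × [2.3%·d + 4.45%·(365−d)] / 365 = $54325.68
Solving gives d = 20, so the new rate took effect on January 21, 2034.

20 days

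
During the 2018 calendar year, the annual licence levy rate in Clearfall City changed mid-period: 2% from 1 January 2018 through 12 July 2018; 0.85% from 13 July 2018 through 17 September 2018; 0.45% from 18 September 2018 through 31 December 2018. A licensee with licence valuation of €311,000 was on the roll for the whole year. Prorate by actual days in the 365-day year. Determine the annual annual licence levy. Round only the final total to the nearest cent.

1 January – 12 July 2018: 193 days at 2% → €311,000 × 2% × 193/365 = €3,288.9315
13 July – 17 September 2018: 67 days at 0.85% → €311,000 × 0.85% × 67/365 = €485.2452
18 September – 31 December 2018: 105 days at 0.45% → €311,000 × 0.45% × 105/365 = €402.5959
Total = €4,176.7726

€4,176.77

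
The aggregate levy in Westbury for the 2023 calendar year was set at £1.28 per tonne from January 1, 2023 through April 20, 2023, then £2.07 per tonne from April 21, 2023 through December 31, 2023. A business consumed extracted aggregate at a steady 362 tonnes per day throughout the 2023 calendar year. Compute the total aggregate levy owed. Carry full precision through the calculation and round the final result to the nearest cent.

£242051.30

January 1 – April 20, 2023: 110 days × 362 tonnes/day = 39,820 tonnes at £1.28/tonne → £50969.60
April 21 – December 31, 2023: 255 days × 362 tonnes/day = 92,310 tonnes at £2.07/tonne → £191081.70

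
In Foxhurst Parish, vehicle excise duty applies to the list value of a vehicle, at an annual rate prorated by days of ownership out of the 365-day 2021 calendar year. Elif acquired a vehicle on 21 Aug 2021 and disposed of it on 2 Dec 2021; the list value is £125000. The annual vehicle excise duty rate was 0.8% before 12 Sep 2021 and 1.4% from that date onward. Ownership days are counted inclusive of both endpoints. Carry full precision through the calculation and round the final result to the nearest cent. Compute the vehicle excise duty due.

£453.42

21 Aug – 11 Sep 2021: 22 days at 0.8% → £125000 × 0.8% × 22/365 = £60.2740
12 Sep – 2 Dec 2021: 82 days at 1.4% → £125000 × 1.4% × 82/365 = £393.1507
Total = £453.4247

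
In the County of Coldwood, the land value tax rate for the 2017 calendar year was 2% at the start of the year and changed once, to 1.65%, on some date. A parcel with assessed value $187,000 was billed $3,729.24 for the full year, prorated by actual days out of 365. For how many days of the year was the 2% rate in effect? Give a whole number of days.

359 days

Let d = days at the first rate; then 365 − d days at the second rate.
$187,000 × [2%·d + 1.65%·(365−d)] / 365 = $3,729.24
Solving gives d = 359, so the new rate took effect on 26 December 2017.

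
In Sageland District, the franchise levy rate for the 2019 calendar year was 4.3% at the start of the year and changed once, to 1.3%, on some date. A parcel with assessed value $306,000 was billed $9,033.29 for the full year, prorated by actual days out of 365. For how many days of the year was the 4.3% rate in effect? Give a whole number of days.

Let d = days at the first rate; then 365 − d days at the second rate.
$306,000 × [4.3%·d + 1.3%·(365−d)] / 365 = $9,033.29
Solving gives d = 201, so the new rate took effect on 21 Jul 2019.

201 days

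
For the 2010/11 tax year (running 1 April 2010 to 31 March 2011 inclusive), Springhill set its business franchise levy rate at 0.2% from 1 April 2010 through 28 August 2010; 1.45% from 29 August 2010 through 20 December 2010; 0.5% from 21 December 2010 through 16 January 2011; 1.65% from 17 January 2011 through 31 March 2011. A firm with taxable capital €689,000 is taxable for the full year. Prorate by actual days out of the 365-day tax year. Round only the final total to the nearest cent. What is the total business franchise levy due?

€6,246.30

1 April – 28 August 2010: 150 days at 0.2% → €689,000 × 0.2% × 150/365 = €566.3014
29 August – 20 December 2010: 114 days at 1.45% → €689,000 × 1.45% × 114/365 = €3,120.3205
21 December 2010 – 16 January 2011: 27 days at 0.5% → €689,000 × 0.5% × 27/365 = €254.8356
17 January – 31 March 2011: 74 days at 1.65% → €689,000 × 1.65% × 74/365 = €2,304.8466
Total = €6,246.3041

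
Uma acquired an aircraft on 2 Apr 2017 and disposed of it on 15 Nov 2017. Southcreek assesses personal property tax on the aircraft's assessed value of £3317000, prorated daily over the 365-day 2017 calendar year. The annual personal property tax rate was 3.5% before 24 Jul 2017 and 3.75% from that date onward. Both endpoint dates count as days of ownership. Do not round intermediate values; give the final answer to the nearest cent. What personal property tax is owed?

2 Apr – 23 Jul 2017: 113 days at 3.5% → £3317000 × 3.5% × 113/365 = £35941.7397
24 Jul – 15 Nov 2017: 115 days at 3.75% → £3317000 × 3.75% × 115/365 = £39190.5822
Total = £75132.3219

£75132.32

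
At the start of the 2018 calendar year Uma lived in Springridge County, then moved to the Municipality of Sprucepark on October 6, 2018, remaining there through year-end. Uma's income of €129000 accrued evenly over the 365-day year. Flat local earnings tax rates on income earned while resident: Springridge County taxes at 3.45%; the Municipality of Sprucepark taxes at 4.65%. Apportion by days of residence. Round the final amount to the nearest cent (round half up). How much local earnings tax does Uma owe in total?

Springridge County, January 1 – October 5, 2018: 278 days → €129000 × 3.45% × 278/365 = €3389.6959
The Municipality of Sprucepark, October 6 – December 31, 2018: 87 days → €129000 × 4.65% × 87/365 = €1429.7795
Total = €4819.4753

€4819.48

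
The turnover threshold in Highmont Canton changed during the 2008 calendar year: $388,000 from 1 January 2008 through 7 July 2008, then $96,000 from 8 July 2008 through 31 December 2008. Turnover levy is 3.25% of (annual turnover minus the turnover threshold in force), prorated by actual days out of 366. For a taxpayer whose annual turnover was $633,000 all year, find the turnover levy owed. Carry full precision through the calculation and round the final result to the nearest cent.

1 January – 7 July 2008: 189 days, exemption $388,000 → ($633,000 − $388,000) × 3.25% × 189/366 = $4,111.7828
8 July – 31 December 2008: 177 days, exemption $96,000 → ($633,000 − $96,000) × 3.25% × 177/366 = $8,440.1434
Total = $12,551.9262

$12,551.93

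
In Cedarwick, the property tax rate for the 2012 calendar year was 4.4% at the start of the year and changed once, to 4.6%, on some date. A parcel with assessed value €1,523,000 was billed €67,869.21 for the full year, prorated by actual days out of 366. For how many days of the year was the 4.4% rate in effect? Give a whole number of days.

263 days

Let d = days at the first rate; then 366 − d days at the second rate.
€1,523,000 × [4.4%·d + 4.6%·(366−d)] / 366 = €67,869.21
Solving gives d = 263, so the new rate took effect on 20 September 2012.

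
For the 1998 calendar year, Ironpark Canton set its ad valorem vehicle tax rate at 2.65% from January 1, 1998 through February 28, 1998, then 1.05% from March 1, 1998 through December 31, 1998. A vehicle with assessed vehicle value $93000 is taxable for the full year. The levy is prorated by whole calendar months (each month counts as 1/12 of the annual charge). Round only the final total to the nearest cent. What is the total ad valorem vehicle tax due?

January 1 – February 28, 1998: 2 months at 2.65% → $93000 × 2.65% × 2/12 = $410.7500
March 1 – December 31, 1998: 10 months at 1.05% → $93000 × 1.05% × 10/12 = $813.7500
Total = $1224.5000

$1224.50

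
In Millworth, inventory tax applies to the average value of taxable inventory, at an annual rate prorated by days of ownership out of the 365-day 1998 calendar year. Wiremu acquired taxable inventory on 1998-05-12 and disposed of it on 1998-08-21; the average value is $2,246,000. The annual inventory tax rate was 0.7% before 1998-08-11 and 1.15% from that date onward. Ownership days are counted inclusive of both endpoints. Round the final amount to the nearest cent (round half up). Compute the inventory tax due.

$4,698.14

1998-05-12 to 1998-08-10: 91 days at 0.7% → $2,246,000 × 0.7% × 91/365 = $3,919.7315
1998-08-11 to 1998-08-21: 11 days at 1.15% → $2,246,000 × 1.15% × 11/365 = $778.4082
Total = $4,698.1397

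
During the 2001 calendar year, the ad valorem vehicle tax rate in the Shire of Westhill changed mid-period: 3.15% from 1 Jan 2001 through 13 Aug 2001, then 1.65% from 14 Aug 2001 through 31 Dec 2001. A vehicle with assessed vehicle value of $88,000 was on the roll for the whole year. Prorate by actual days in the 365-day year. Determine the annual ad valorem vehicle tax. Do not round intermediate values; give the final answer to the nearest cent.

1 Jan – 13 Aug 2001: 225 days at 3.15% → $88,000 × 3.15% × 225/365 = $1,708.7671
14 Aug – 31 Dec 2001: 140 days at 1.65% → $88,000 × 1.65% × 140/365 = $556.9315
Total = $2,265.6986

$2,265.70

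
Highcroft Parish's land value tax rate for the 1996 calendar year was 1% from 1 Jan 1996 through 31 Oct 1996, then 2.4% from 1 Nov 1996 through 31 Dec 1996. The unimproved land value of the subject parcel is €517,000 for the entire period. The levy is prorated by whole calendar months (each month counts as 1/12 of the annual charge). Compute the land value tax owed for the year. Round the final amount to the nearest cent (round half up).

€6,376.33

1 Jan – 31 Oct 1996: 10 months at 1% → €517,000 × 1% × 10/12 = €4,308.3333
1 Nov – 31 Dec 1996: 2 months at 2.4% → €517,000 × 2.4% × 2/12 = €2,068.0000
Total = €6,376.3333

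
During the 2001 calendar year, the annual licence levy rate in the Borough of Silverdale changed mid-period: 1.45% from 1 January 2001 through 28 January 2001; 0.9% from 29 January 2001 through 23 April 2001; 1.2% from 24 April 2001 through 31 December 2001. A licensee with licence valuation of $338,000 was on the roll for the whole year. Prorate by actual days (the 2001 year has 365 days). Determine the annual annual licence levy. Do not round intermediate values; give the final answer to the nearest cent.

$3,884.68

1 January – 28 January 2001: 28 days at 1.45% → $338,000 × 1.45% × 28/365 = $375.9671
29 January – 23 April 2001: 85 days at 0.9% → $338,000 × 0.9% × 85/365 = $708.4110
24 April – 31 December 2001: 252 days at 1.2% → $338,000 × 1.2% × 252/365 = $2,800.3068
Total = $3,884.6849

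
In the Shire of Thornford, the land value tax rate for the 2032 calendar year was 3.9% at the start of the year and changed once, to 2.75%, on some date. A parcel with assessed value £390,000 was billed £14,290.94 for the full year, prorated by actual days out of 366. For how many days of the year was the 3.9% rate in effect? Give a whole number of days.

Let d = days at the first rate; then 366 − d days at the second rate.
£390,000 × [3.9%·d + 2.75%·(366−d)] / 366 = £14,290.94
Solving gives d = 291, so the new rate took effect on 18 October 2032.

291 days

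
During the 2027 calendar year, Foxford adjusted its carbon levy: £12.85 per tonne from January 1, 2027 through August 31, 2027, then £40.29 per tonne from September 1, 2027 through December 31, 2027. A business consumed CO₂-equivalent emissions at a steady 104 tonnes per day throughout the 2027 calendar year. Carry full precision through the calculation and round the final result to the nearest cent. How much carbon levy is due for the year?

£835944.72

January 1 – August 31, 2027: 243 days × 104 tonnes/day = 25,272 tonnes at £12.85/tonne → £324745.20
September 1 – December 31, 2027: 122 days × 104 tonnes/day = 12,688 tonnes at £40.29/tonne → £511199.52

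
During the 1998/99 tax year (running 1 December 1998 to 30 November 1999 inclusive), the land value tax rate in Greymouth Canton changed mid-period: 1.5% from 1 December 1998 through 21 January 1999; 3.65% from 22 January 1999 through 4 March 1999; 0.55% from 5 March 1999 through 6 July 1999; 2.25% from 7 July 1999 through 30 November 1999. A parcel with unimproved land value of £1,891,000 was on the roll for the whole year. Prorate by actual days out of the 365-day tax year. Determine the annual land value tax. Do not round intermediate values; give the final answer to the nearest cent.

1 December 1998 – 21 January 1999: 52 days at 1.5% → £1,891,000 × 1.5% × 52/365 = £4,041.0411
22 January – 4 March 1999: 42 days at 3.65% → £1,891,000 × 3.65% × 42/365 = £7,942.2000
5 March – 6 July 1999: 124 days at 0.55% → £1,891,000 × 0.55% × 124/365 = £3,533.3205
7 July – 30 November 1999: 147 days at 2.25% → £1,891,000 × 2.25% × 147/365 = £17,135.5685
Total = £32,652.1301

£32,652.13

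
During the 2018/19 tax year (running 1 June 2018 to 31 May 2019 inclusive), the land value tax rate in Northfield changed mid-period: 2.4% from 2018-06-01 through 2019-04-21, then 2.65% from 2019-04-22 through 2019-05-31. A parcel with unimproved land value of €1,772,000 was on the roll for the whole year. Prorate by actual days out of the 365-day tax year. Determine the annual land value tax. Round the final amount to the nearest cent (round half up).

2018-06-01 to 2019-04-21: 325 days at 2.4% → €1,772,000 × 2.4% × 325/365 = €37,867.3973
2019-04-22 to 2019-05-31: 40 days at 2.65% → €1,772,000 × 2.65% × 40/365 = €5,146.0822
Total = €43,013.4795

€43,013.48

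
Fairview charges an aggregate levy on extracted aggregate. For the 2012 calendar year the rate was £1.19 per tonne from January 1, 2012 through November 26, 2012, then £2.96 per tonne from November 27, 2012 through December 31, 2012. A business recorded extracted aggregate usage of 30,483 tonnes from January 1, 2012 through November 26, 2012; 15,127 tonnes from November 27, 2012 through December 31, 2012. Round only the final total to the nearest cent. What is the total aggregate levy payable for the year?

January 1 – November 26, 2012: 30,483 tonnes at £1.19/tonne → £36,274.77
November 27 – December 31, 2012: 15,127 tonnes at £2.96/tonne → £44,775.92

£81,050.69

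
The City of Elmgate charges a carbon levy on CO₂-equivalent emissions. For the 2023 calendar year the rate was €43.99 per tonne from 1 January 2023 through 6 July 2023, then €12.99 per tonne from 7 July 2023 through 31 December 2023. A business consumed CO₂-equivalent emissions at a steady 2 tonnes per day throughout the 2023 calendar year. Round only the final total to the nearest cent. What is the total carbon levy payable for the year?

1 January – 6 July 2023: 187 days × 2 tonnes/day = 374 tonnes at €43.99/tonne → €16,452.26
7 July – 31 December 2023: 178 days × 2 tonnes/day = 356 tonnes at €12.99/tonne → €4,624.44

€21,076.70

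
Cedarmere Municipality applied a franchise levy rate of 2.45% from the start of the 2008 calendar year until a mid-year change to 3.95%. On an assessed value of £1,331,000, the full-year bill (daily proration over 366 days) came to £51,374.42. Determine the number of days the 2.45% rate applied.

22 days

Let d = days at the first rate; then 366 − d days at the second rate.
£1,331,000 × [2.45%·d + 3.95%·(366−d)] / 366 = £51,374.42
Solving gives d = 22, so the new rate took effect on 23 January 2008.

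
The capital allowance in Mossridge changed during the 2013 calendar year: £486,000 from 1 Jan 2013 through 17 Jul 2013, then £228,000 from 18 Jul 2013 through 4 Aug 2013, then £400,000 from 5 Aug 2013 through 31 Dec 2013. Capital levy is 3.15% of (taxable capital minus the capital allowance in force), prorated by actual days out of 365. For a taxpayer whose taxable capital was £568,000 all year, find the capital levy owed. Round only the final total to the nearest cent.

£4,089.65

1 Jan – 17 Jul 2013: 198 days, exemption £486,000 → (£568,000 − £486,000) × 3.15% × 198/365 = £1,401.1890
18 Jul – 4 Aug 2013: 18 days, exemption £228,000 → (£568,000 − £228,000) × 3.15% × 18/365 = £528.1644
5 Aug – 31 Dec 2013: 149 days, exemption £400,000 → (£568,000 − £400,000) × 3.15% × 149/365 = £2,160.2959
Total = £4,089.6493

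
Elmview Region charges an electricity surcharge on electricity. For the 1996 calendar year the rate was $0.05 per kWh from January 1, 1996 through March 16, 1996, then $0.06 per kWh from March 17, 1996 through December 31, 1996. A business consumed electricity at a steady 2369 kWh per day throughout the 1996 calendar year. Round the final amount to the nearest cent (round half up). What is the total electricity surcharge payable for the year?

January 1 – March 16, 1996: 76 days × 2369 kWh/day = 180,044 kWh at $0.05/kWh → $9,002.20
March 17 – December 31, 1996: 290 days × 2369 kWh/day = 687,010 kWh at $0.06/kWh → $41,220.60

$50,222.80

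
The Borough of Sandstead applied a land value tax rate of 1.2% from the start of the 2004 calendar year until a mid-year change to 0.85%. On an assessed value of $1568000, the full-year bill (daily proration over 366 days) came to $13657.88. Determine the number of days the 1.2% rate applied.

22 days

Let d = days at the first rate; then 366 − d days at the second rate.
$1568000 × [1.2%·d + 0.85%·(366−d)] / 366 = $13657.88
Solving gives d = 22, so the new rate took effect on 23 Jan 2004.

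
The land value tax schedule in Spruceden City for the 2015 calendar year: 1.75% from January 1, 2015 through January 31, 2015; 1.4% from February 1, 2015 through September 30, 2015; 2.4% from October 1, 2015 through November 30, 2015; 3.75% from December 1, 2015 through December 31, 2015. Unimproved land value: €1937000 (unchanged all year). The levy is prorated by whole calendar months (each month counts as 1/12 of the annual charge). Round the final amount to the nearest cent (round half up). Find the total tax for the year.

January 1 – January 31, 2015: 1 month at 1.75% → €1937000 × 1.75% × 1/12 = €2824.7917
February 1 – September 30, 2015: 8 months at 1.4% → €1937000 × 1.4% × 8/12 = €18078.6667
October 1 – November 30, 2015: 2 months at 2.4% → €1937000 × 2.4% × 2/12 = €7748.0000
December 1 – December 31, 2015: 1 month at 3.75% → €1937000 × 3.75% × 1/12 = €6053.1250
Total = €34704.5833

€34704.58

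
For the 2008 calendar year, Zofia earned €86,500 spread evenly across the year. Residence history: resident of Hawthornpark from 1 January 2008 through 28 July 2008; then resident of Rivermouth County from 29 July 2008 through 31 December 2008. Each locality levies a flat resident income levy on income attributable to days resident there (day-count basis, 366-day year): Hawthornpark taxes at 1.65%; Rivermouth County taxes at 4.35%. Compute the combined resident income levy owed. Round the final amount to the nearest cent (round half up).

Hawthornpark, 1 January – 28 July 2008: 210 days → €86,500 × 1.65% × 210/366 = €818.9139
Rivermouth County, 29 July – 31 December 2008: 156 days → €86,500 × 4.35% × 156/366 = €1,603.7951
Total = €2,422.7090

€2,422.71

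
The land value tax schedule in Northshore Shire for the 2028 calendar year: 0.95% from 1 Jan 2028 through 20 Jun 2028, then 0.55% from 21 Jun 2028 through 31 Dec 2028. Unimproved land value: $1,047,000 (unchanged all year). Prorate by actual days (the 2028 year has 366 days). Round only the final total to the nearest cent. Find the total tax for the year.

$7,726.63

1 Jan – 20 Jun 2028: 172 days at 0.95% → $1,047,000 × 0.95% × 172/366 = $4,674.3115
21 Jun – 31 Dec 2028: 194 days at 0.55% → $1,047,000 × 0.55% × 194/366 = $3,052.3197
Total = $7,726.6311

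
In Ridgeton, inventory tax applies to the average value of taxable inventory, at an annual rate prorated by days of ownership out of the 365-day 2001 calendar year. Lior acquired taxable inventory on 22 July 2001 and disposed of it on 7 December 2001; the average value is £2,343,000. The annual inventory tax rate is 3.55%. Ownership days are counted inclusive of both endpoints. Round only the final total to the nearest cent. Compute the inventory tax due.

Days held (22 July – 7 December 2001): 139 out of 365
Tax = £2,343,000 × 3.55% × 139/365 = £31,675.4342

£31,675.43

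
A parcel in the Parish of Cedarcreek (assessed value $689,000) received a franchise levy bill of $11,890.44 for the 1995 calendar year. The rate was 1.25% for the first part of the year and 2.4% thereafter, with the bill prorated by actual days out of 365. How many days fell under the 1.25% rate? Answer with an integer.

214 days

Let d = days at the first rate; then 365 − d days at the second rate.
$689,000 × [1.25%·d + 2.4%·(365−d)] / 365 = $11,890.44
Solving gives d = 214, so the new rate took effect on 3 August 1995.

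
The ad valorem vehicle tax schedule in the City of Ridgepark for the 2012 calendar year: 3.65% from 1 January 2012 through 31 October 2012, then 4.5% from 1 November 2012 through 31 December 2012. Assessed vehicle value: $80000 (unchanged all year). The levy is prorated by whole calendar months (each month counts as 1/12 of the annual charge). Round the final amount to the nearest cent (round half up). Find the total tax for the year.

$3033.33

1 January – 31 October 2012: 10 months at 3.65% → $80000 × 3.65% × 10/12 = $2433.3333
1 November – 31 December 2012: 2 months at 4.5% → $80000 × 4.5% × 2/12 = $600.0000
Total = $3033.3333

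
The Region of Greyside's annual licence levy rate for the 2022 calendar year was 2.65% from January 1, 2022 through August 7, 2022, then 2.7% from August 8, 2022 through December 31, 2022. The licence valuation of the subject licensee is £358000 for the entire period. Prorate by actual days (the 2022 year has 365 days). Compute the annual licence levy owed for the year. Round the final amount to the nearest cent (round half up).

January 1 – August 7, 2022: 219 days at 2.65% → £358000 × 2.65% × 219/365 = £5692.2000
August 8 – December 31, 2022: 146 days at 2.7% → £358000 × 2.7% × 146/365 = £3866.4000
Total = £9558.6000

£9558.60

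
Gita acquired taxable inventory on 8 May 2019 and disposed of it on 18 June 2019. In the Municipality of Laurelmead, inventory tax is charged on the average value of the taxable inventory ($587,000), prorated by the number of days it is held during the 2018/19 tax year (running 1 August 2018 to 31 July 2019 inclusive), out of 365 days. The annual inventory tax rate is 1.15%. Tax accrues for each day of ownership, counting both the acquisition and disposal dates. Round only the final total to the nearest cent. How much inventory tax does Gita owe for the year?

Days held (8 May – 18 June 2019): 42 out of 365
Tax = $587,000 × 1.15% × 42/365 = $776.7699

$776.77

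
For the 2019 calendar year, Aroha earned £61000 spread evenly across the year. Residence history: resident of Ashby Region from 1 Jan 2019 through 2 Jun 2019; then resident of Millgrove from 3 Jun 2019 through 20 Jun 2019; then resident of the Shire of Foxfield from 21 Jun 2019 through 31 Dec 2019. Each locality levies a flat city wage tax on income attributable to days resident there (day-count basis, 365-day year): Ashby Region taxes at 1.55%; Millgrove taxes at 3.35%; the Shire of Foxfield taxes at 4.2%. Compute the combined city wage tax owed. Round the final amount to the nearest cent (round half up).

£1858.83

Ashby Region, 1 Jan – 2 Jun 2019: 153 days → £61000 × 1.55% × 153/365 = £396.3329
Millgrove, 3 Jun – 20 Jun 2019: 18 days → £61000 × 3.35% × 18/365 = £100.7753
The Shire of Foxfield, 21 Jun – 31 Dec 2019: 194 days → £61000 × 4.2% × 194/365 = £1361.7205
Total = £1858.8288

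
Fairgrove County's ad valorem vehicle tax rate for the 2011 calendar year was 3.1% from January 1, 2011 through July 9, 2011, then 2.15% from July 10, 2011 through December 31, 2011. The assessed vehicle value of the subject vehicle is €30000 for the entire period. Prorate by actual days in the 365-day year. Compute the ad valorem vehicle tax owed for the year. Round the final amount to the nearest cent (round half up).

€793.36

January 1 – July 9, 2011: 190 days at 3.1% → €30000 × 3.1% × 190/365 = €484.1096
July 10 – December 31, 2011: 175 days at 2.15% → €30000 × 2.15% × 175/365 = €309.2466
Total = €793.3562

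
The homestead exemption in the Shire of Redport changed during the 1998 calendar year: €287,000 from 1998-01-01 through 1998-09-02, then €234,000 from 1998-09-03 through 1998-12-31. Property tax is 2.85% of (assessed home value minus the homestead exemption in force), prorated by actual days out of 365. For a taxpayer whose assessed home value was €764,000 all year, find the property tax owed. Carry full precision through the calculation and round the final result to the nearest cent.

1998-01-01 to 1998-09-02: 245 days, exemption €287,000 → (€764,000 − €287,000) × 2.85% × 245/365 = €9,125.0753
1998-09-03 to 1998-12-31: 120 days, exemption €234,000 → (€764,000 − €234,000) × 2.85% × 120/365 = €4,966.0274
Total = €14,091.1027

€14,091.10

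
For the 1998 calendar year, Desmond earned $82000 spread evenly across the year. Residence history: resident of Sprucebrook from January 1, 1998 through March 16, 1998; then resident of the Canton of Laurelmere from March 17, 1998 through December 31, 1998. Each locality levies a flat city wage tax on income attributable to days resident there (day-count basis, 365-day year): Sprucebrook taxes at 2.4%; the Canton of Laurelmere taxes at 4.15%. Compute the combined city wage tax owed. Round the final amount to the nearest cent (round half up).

$3108.14

Sprucebrook, January 1 – March 16, 1998: 75 days → $82000 × 2.4% × 75/365 = $404.3836
The Canton of Laurelmere, March 17 – December 31, 1998: 290 days → $82000 × 4.15% × 290/365 = $2703.7534
Total = $3108.1370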